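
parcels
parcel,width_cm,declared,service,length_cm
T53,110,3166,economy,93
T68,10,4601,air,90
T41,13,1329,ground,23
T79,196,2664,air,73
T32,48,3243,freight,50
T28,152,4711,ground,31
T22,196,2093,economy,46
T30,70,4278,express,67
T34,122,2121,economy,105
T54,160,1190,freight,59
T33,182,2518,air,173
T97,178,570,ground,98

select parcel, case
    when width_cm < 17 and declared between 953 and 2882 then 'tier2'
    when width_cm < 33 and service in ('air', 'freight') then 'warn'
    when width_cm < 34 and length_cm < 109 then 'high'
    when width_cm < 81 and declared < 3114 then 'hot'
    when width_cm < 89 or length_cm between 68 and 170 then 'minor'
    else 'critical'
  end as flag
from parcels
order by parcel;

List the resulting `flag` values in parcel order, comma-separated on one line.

parcel=T22: ELSE → critical
parcel=T28: ELSE → critical
parcel=T30: width_cm < 89 or length_cm between 68 and 170 → minor
parcel=T32: width_cm < 89 or length_cm between 68 and 170 → minor
parcel=T33: ELSE → critical
parcel=T34: width_cm < 89 or length_cm between 68 and 170 → minor
parcel=T41: width_cm < 17 and declared between 953 and 2882 → tier2
parcel=T53: width_cm < 89 or length_cm between 68 and 170 → minor
parcel=T54: ELSE → critical
parcel=T68: width_cm < 33 and service in ('air', 'freight') → warn
parcel=T79: width_cm < 89 or length_cm between 68 and 170 → minor
parcel=T97: width_cm < 89 or length_cm between 68 and 170 → minor

critical, critical, minor, minor, critical, minor, tier2, minor, critical, warn, minor, minor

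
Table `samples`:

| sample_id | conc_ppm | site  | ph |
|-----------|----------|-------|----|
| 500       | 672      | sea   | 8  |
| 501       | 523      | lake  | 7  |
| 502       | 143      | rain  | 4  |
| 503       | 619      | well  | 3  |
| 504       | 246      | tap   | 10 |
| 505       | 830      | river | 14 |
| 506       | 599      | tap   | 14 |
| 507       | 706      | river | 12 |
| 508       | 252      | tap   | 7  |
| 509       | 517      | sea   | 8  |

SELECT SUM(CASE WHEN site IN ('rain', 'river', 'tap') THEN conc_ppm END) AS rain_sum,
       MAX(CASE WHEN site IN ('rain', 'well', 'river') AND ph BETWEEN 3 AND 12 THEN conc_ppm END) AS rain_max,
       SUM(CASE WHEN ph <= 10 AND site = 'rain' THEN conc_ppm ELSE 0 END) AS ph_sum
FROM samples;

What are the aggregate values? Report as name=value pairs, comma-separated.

[rain_sum: site IN ('rain', 'river', 'tap')]
sample_id=500: ✗
sample_id=501: ✗
sample_id=502: ✓ → 143
sample_id=503: ✗
sample_id=504: ✓ → 246
sample_id=505: ✓ → 830
sample_id=506: ✓ → 599
sample_id=507: ✓ → 706
sample_id=508: ✓ → 252
sample_id=509: ✗
rain_sum = 143 + 246 + 830 + 599 + 706 + 252 = 2776
—
[rain_max: site IN ('rain', 'well', 'river') AND ph BETWEEN 3 AND 12]
sample_id=500: ✗
sample_id=501: ✗
sample_id=502: ✓ → 143
sample_id=503: ✓ → 619
sample_id=504: ✗
sample_id=505: ✗
sample_id=506: ✗
sample_id=507: ✓ → 706
sample_id=508: ✗
sample_id=509: ✗
rain_max = MAX(143, 619, 706) = 706
—
[ph_sum: ph <= 10 AND site = 'rain']
sample_id=500: ✗
sample_id=501: ✗
sample_id=502: ✓ → 143
sample_id=503: ✗
sample_id=504: ✗
sample_id=505: ✗
sample_id=506: ✗
sample_id=507: ✗
sample_id=508: ✗
sample_id=509: ✗
ph_sum = 143

rain_sum=2776, rain_max=706, ph_sum=143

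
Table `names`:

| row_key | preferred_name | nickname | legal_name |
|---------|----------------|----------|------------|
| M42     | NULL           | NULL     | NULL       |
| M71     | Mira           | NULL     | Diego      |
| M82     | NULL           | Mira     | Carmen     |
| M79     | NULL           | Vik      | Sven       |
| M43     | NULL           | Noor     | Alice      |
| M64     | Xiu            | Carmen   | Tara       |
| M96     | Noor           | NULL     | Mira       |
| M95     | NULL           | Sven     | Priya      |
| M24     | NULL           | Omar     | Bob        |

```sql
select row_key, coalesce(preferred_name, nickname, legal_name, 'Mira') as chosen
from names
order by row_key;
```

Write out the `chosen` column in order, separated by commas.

row_key=M24: preferred_name=NULL, nickname=Omar → Omar
row_key=M42: preferred_name=NULL, nickname=NULL, legal_name=NULL, → literal Mira → Mira
row_key=M43: preferred_name=NULL, nickname=Noor → Noor
row_key=M64: preferred_name=Xiu → Xiu
row_key=M71: preferred_name=Mira → Mira
row_key=M79: preferred_name=NULL, nickname=Vik → Vik
row_key=M82: preferred_name=NULL, nickname=Mira → Mira
row_key=M95: preferred_name=NULL, nickname=Sven → Sven
row_key=M96: preferred_name=Noor → Noor

Omar, Mira, Noor, Xiu, Mira, Vik, Mira, Sven, Noor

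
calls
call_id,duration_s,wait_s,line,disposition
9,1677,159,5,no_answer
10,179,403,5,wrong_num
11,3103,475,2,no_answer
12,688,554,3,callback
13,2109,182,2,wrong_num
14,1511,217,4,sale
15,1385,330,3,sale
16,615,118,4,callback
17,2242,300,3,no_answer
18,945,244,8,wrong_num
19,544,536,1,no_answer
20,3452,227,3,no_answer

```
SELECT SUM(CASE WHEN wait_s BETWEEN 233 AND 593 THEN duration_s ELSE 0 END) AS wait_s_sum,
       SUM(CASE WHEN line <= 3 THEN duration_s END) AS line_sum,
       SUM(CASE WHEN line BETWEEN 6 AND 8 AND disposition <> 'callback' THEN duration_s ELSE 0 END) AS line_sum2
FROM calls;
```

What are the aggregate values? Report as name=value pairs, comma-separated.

wait_s_sum=9086, line_sum=13523, line_sum2=945

[wait_s_sum: wait_s BETWEEN 233 AND 593]
call_id=9: ✗
call_id=10: ✓ → 179
call_id=11: ✓ → 3103
call_id=12: ✓ → 688
call_id=13: ✗
call_id=14: ✗
call_id=15: ✓ → 1385
call_id=16: ✗
call_id=17: ✓ → 2242
call_id=18: ✓ → 945
call_id=19: ✓ → 544
call_id=20: ✗
wait_s_sum = 179 + 3103 + 688 + 1385 + 2242 + 945 + 544 = 9086
—
[line_sum: line <= 3]
call_id=9: ✗
call_id=10: ✗
call_id=11: ✓ → 3103
call_id=12: ✓ → 688
call_id=13: ✓ → 2109
call_id=14: ✗
call_id=15: ✓ → 1385
call_id=16: ✗
call_id=17: ✓ → 2242
call_id=18: ✗
call_id=19: ✓ → 544
call_id=20: ✓ → 3452
line_sum = 3103 + 688 + 2109 + 1385 + 2242 + 544 + 3452 = 13523
—
[line_sum2: line BETWEEN 6 AND 8 AND disposition <> 'callback']
call_id=9: ✗
call_id=10: ✗
call_id=11: ✗
call_id=12: ✗
call_id=13: ✗
call_id=14: ✗
call_id=15: ✗
call_id=16: ✗
call_id=17: ✗
call_id=18: ✓ → 945
call_id=19: ✗
call_id=20: ✗
line_sum2 = 945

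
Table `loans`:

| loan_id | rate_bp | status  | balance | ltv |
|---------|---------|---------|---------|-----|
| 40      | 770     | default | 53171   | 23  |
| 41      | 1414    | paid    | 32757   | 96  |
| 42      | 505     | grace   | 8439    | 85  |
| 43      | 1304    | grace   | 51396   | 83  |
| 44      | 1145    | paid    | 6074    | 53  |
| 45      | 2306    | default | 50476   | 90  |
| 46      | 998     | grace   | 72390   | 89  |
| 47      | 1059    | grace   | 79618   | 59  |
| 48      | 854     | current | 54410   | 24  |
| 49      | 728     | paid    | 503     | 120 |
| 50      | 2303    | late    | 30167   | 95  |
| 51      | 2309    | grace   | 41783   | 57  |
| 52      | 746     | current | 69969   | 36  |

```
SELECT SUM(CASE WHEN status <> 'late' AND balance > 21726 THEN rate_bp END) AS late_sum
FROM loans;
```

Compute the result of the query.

11760

loan_id=40: ✓ → 770
loan_id=41: ✓ → 1414
loan_id=42: ✗
loan_id=43: ✓ → 1304
loan_id=44: ✗
loan_id=45: ✓ → 2306
loan_id=46: ✓ → 998
loan_id=47: ✓ → 1059
loan_id=48: ✓ → 854
loan_id=49: ✗
loan_id=50: ✗
loan_id=51: ✓ → 2309
loan_id=52: ✓ → 746
late_sum = 770 + 1414 + 1304 + 2306 + 998 + 1059 + 854 + 2309 + 746 = 11760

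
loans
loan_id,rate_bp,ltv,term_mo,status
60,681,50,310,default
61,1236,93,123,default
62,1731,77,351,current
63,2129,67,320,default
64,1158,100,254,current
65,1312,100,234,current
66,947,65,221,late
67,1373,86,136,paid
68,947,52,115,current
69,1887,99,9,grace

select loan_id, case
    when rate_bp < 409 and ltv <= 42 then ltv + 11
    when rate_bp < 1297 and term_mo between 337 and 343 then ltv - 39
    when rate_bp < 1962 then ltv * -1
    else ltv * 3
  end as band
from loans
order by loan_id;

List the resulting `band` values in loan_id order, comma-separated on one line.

loan_id=60: rate_bp < 1962 → -50
loan_id=61: rate_bp < 1962 → -93
loan_id=62: rate_bp < 1962 → -77
loan_id=63: ELSE → 201
loan_id=64: rate_bp < 1962 → -100
loan_id=65: rate_bp < 1962 → -100
loan_id=66: rate_bp < 1962 → -65
loan_id=67: rate_bp < 1962 → -86
loan_id=68: rate_bp < 1962 → -52
loan_id=69: rate_bp < 1962 → -99

-50, -93, -77, 201, -100, -100, -65, -86, -52, -99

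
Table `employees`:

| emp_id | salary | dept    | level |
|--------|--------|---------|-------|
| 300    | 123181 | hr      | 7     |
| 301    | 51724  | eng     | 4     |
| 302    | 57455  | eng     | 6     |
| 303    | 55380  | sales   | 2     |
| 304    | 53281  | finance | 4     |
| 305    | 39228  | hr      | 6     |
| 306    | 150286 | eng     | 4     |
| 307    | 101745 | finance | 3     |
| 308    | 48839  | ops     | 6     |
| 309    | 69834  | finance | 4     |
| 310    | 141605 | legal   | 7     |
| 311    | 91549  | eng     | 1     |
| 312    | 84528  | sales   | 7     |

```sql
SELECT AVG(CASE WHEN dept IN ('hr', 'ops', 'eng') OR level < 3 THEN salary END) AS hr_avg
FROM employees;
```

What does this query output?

emp_id=300: ✓ → 123181
emp_id=301: ✓ → 51724
emp_id=302: ✓ → 57455
emp_id=303: ✓ → 55380
emp_id=304: ✗
emp_id=305: ✓ → 39228
emp_id=306: ✓ → 150286
emp_id=307: ✗
emp_id=308: ✓ → 48839
emp_id=309: ✗
emp_id=310: ✗
emp_id=311: ✓ → 91549
emp_id=312: ✗
hr_avg = (123181 + 51724 + 57455 + 55380 + 39228 + 150286 + 48839 + 91549) / 8 = 77205.25

77205.25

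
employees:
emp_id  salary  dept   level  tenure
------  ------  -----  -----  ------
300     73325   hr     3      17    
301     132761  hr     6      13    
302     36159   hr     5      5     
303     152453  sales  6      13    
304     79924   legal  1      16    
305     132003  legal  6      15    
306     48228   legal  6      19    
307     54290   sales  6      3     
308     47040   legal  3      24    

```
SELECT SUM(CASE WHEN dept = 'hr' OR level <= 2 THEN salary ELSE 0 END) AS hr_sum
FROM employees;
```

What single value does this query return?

322169

emp_id=300: ✓ → 73325
emp_id=301: ✓ → 132761
emp_id=302: ✓ → 36159
emp_id=303: ✗
emp_id=304: ✓ → 79924
emp_id=305: ✗
emp_id=306: ✗
emp_id=307: ✗
emp_id=308: ✗
hr_sum = 73325 + 132761 + 36159 + 79924 = 322169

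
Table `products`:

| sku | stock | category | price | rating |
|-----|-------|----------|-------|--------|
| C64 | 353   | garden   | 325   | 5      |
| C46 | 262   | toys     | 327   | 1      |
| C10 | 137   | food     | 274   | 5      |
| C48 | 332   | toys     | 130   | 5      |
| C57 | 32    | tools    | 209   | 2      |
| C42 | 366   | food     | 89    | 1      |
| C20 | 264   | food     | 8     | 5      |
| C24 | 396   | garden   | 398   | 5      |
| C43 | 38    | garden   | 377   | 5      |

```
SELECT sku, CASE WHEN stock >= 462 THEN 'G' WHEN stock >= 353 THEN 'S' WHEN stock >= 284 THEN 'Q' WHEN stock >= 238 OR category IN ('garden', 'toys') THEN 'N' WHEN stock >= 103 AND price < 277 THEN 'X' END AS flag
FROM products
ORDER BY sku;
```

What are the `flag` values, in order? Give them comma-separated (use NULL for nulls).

X, N, S, S, N, N, Q, NULL, S

sku=C10: stock >= 103 AND price < 277 → X
sku=C20: stock >= 238 OR category IN ('garden', 'toys') → N
sku=C24: stock >= 353 → S
sku=C42: stock >= 353 → S
sku=C43: stock >= 238 OR category IN ('garden', 'toys') → N
sku=C46: stock >= 238 OR category IN ('garden', 'toys') → N
sku=C48: stock >= 284 → Q
sku=C57: (no match → NULL) → NULL
sku=C64: stock >= 353 → S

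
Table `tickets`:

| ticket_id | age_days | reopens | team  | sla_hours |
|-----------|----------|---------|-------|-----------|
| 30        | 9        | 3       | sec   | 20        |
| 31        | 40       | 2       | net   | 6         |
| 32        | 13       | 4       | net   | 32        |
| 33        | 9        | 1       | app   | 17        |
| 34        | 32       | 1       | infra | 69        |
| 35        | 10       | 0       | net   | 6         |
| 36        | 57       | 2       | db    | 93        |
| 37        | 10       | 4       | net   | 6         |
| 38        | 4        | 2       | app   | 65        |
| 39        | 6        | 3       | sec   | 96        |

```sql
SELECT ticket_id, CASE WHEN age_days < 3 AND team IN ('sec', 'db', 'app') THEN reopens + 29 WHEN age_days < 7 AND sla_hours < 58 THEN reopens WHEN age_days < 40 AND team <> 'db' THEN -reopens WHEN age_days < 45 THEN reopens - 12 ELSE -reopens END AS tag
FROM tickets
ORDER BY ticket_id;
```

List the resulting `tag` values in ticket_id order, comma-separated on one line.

ticket_id=30: age_days < 40 AND team <> 'db' → -3
ticket_id=31: age_days < 45 → -10
ticket_id=32: age_days < 40 AND team <> 'db' → -4
ticket_id=33: age_days < 40 AND team <> 'db' → -1
ticket_id=34: age_days < 40 AND team <> 'db' → -1
ticket_id=35: age_days < 40 AND team <> 'db' → 0
ticket_id=36: ELSE → -2
ticket_id=37: age_days < 40 AND team <> 'db' → -4
ticket_id=38: age_days < 40 AND team <> 'db' → -2
ticket_id=39: age_days < 40 AND team <> 'db' → -3

-3, -10, -4, -1, -1, 0, -2, -4, -2, -3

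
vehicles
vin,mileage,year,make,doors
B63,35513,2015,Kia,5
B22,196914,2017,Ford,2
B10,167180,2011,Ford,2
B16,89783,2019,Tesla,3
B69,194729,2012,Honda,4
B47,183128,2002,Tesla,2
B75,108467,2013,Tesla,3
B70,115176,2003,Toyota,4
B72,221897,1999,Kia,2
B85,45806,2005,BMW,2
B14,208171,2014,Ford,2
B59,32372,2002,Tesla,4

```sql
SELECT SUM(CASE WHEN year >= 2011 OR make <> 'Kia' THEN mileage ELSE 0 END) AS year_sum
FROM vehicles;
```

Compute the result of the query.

1377239

vin=B63: ✓ → 35513
vin=B22: ✓ → 196914
vin=B10: ✓ → 167180
vin=B16: ✓ → 89783
vin=B69: ✓ → 194729
vin=B47: ✓ → 183128
vin=B75: ✓ → 108467
vin=B70: ✓ → 115176
vin=B72: ✗
vin=B85: ✓ → 45806
vin=B14: ✓ → 208171
vin=B59: ✓ → 32372
year_sum = 35513 + 196914 + 167180 + 89783 + 194729 + 183128 + 108467 + 115176 + 45806 + 208171 + 32372 = 1377239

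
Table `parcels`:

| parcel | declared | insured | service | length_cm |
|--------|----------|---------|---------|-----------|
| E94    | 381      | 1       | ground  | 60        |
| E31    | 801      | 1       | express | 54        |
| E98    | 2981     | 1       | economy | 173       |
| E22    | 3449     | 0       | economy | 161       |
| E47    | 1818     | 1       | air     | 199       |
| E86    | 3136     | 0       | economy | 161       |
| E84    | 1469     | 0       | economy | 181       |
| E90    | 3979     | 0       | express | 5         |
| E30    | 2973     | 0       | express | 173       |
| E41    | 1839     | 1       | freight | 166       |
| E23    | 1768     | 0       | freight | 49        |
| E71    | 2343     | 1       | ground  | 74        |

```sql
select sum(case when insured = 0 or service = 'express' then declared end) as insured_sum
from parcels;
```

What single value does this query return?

17575

parcel=E94: ✗
parcel=E31: ✓ → 801
parcel=E98: ✗
parcel=E22: ✓ → 3449
parcel=E47: ✗
parcel=E86: ✓ → 3136
parcel=E84: ✓ → 1469
parcel=E90: ✓ → 3979
parcel=E30: ✓ → 2973
parcel=E41: ✗
parcel=E23: ✓ → 1768
parcel=E71: ✗
insured_sum = 801 + 3449 + 3136 + 1469 + 3979 + 2973 + 1768 = 17575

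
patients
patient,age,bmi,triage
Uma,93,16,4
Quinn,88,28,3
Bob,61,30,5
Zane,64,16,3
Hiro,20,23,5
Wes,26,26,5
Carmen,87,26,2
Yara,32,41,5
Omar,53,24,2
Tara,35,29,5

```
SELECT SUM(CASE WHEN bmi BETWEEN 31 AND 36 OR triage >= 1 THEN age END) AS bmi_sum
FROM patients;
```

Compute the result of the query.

patient=Uma: ✓ → 93
patient=Quinn: ✓ → 88
patient=Bob: ✓ → 61
patient=Zane: ✓ → 64
patient=Hiro: ✓ → 20
patient=Wes: ✓ → 26
patient=Carmen: ✓ → 87
patient=Yara: ✓ → 32
patient=Omar: ✓ → 53
patient=Tara: ✓ → 35
bmi_sum = 93 + 88 + 61 + 64 + 20 + 26 + 87 + 32 + 53 + 35 = 559

559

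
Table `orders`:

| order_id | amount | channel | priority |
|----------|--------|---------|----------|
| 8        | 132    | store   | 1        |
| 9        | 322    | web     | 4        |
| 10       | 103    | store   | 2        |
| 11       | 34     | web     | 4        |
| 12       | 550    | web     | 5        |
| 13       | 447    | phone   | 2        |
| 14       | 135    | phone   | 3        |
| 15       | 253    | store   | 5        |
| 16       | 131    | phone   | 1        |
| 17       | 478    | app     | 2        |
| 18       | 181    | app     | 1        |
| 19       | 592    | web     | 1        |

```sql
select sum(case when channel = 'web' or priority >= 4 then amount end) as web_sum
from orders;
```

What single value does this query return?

order_id=8: ✗
order_id=9: ✓ → 322
order_id=10: ✗
order_id=11: ✓ → 34
order_id=12: ✓ → 550
order_id=13: ✗
order_id=14: ✗
order_id=15: ✓ → 253
order_id=16: ✗
order_id=17: ✗
order_id=18: ✗
order_id=19: ✓ → 592
web_sum = 322 + 34 + 550 + 253 + 592 = 1751

1751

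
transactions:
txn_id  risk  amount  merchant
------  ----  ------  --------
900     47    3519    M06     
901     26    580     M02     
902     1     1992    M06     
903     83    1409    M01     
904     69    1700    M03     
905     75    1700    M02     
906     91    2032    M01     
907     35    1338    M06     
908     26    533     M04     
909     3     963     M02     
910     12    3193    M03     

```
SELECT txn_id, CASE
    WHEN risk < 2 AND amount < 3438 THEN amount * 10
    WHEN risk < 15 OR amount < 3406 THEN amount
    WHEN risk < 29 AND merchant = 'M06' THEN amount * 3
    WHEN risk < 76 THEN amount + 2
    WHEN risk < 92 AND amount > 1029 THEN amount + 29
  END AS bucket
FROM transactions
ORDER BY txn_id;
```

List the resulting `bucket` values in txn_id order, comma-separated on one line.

3521, 580, 19920, 1409, 1700, 1700, 2032, 1338, 533, 963, 3193

txn_id=900: risk < 76 → 3521
txn_id=901: risk < 15 OR amount < 3406 → 580
txn_id=902: risk < 2 AND amount < 3438 → 19920
txn_id=903: risk < 15 OR amount < 3406 → 1409
txn_id=904: risk < 15 OR amount < 3406 → 1700
txn_id=905: risk < 15 OR amount < 3406 → 1700
txn_id=906: risk < 15 OR amount < 3406 → 2032
txn_id=907: risk < 15 OR amount < 3406 → 1338
txn_id=908: risk < 15 OR amount < 3406 → 533
txn_id=909: risk < 15 OR amount < 3406 → 963
txn_id=910: risk < 15 OR amount < 3406 → 3193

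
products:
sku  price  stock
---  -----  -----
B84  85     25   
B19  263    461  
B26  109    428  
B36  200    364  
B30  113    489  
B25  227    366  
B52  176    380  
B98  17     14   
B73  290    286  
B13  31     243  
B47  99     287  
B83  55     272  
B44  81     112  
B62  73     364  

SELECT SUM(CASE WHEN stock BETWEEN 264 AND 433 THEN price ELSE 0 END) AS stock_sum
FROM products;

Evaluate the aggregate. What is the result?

sku=B84: ✗
sku=B19: ✗
sku=B26: ✓ → 109
sku=B36: ✓ → 200
sku=B30: ✗
sku=B25: ✓ → 227
sku=B52: ✓ → 176
sku=B98: ✗
sku=B73: ✓ → 290
sku=B13: ✗
sku=B47: ✓ → 99
sku=B83: ✓ → 55
sku=B44: ✗
sku=B62: ✓ → 73
stock_sum = 109 + 200 + 227 + 176 + 290 + 99 + 55 + 73 = 1229

1229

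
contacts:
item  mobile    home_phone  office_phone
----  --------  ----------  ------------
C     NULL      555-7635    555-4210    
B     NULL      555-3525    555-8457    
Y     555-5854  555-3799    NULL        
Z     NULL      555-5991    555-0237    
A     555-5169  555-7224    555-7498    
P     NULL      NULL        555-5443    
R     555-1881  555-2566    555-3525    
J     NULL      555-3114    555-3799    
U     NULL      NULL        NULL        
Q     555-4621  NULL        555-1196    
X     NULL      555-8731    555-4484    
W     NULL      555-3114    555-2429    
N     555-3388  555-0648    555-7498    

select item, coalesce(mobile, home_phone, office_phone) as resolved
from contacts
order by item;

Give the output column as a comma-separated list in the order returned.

item=A: mobile=555-5169 → 555-5169
item=B: mobile=NULL, home_phone=555-3525 → 555-3525
item=C: mobile=NULL, home_phone=555-7635 → 555-7635
item=J: mobile=NULL, home_phone=555-3114 → 555-3114
item=N: mobile=555-3388 → 555-3388
item=P: mobile=NULL, home_phone=NULL, office_phone=555-5443 → 555-5443
item=Q: mobile=555-4621 → 555-4621
item=R: mobile=555-1881 → 555-1881
item=U: mobile=NULL, home_phone=NULL, office_phone=NULL (all NULL) → NULL
item=W: mobile=NULL, home_phone=555-3114 → 555-3114
item=X: mobile=NULL, home_phone=555-8731 → 555-8731
item=Y: mobile=555-5854 → 555-5854
item=Z: mobile=NULL, home_phone=555-5991 → 555-5991

555-5169, 555-3525, 555-7635, 555-3114, 555-3388, 555-5443, 555-4621, 555-1881, NULL, 555-3114, 555-8731, 555-5854, 555-5991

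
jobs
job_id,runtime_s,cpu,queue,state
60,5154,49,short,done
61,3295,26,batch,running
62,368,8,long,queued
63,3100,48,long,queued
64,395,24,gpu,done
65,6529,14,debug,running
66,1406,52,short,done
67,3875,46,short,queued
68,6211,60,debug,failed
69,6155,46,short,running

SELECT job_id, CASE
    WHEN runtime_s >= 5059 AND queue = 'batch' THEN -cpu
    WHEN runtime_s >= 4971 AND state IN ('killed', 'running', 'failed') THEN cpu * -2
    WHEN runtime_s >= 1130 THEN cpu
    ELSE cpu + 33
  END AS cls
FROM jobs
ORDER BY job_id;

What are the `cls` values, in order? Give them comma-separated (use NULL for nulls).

job_id=60: runtime_s >= 1130 → 49
job_id=61: runtime_s >= 1130 → 26
job_id=62: ELSE → 41
job_id=63: runtime_s >= 1130 → 48
job_id=64: ELSE → 57
job_id=65: runtime_s >= 4971 AND state IN ('killed', 'running', 'failed') → -28
job_id=66: runtime_s >= 1130 → 52
job_id=67: runtime_s >= 1130 → 46
job_id=68: runtime_s >= 4971 AND state IN ('killed', 'running', 'failed') → -120
job_id=69: runtime_s >= 4971 AND state IN ('killed', 'running', 'failed') → -92

49, 26, 41, 48, 57, -28, 52, 46, -120, -92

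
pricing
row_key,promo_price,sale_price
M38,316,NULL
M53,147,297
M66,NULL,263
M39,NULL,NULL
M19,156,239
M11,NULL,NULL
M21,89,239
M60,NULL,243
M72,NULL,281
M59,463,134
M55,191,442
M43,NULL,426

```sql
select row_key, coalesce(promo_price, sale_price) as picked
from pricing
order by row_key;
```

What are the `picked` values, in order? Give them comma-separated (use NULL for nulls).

row_key=M11: promo_price=NULL, sale_price=NULL (all NULL) → NULL
row_key=M19: promo_price=156 → 156
row_key=M21: promo_price=89 → 89
row_key=M38: promo_price=316 → 316
row_key=M39: promo_price=NULL, sale_price=NULL (all NULL) → NULL
row_key=M43: promo_price=NULL, sale_price=426 → 426
row_key=M53: promo_price=147 → 147
row_key=M55: promo_price=191 → 191
row_key=M59: promo_price=463 → 463
row_key=M60: promo_price=NULL, sale_price=243 → 243
row_key=M66: promo_price=NULL, sale_price=263 → 263
row_key=M72: promo_price=NULL, sale_price=281 → 281

NULL, 156, 89, 316, NULL, 426, 147, 191, 463, 243, 263, 281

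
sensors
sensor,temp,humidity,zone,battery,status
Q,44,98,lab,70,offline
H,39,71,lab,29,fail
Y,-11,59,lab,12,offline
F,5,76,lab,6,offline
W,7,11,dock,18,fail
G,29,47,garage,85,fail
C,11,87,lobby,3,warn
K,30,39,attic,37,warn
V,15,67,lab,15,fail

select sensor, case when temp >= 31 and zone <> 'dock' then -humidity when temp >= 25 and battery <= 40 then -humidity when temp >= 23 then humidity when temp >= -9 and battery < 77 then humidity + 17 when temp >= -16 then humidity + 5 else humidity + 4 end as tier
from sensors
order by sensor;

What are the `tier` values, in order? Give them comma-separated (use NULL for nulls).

104, 93, 47, -71, -39, -98, 84, 28, 64

sensor=C: temp >= -9 and battery < 77 → 104
sensor=F: temp >= -9 and battery < 77 → 93
sensor=G: temp >= 23 → 47
sensor=H: temp >= 31 and zone <> 'dock' → -71
sensor=K: temp >= 25 and battery <= 40 → -39
sensor=Q: temp >= 31 and zone <> 'dock' → -98
sensor=V: temp >= -9 and battery < 77 → 84
sensor=W: temp >= -9 and battery < 77 → 28
sensor=Y: temp >= -16 → 64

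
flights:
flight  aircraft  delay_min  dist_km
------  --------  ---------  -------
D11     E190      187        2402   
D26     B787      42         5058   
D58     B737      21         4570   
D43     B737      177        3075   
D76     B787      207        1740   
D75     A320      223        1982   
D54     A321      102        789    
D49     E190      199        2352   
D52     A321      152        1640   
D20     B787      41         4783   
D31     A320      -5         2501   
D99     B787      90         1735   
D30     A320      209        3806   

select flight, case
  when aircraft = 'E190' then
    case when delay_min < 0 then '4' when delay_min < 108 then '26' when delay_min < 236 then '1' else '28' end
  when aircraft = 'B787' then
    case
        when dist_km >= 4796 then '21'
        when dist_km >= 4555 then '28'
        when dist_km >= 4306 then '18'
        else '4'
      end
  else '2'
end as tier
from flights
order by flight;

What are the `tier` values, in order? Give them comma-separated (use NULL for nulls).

flight=D11: aircraft='E190' → inner[delay_min < 236] → 1
flight=D20: aircraft='B787' → inner[dist_km >= 4555] → 28
flight=D26: aircraft='B787' → inner[dist_km >= 4796] → 21
flight=D30: aircraft='A320' → outer ELSE → 2
flight=D31: aircraft='A320' → outer ELSE → 2
flight=D43: aircraft='B737' → outer ELSE → 2
flight=D49: aircraft='E190' → inner[delay_min < 236] → 1
flight=D52: aircraft='A321' → outer ELSE → 2
flight=D54: aircraft='A321' → outer ELSE → 2
flight=D58: aircraft='B737' → outer ELSE → 2
flight=D75: aircraft='A320' → outer ELSE → 2
flight=D76: aircraft='B787' → inner[ELSE] → 4
flight=D99: aircraft='B787' → inner[ELSE] → 4

1, 28, 21, 2, 2, 2, 1, 2, 2, 2, 2, 4, 4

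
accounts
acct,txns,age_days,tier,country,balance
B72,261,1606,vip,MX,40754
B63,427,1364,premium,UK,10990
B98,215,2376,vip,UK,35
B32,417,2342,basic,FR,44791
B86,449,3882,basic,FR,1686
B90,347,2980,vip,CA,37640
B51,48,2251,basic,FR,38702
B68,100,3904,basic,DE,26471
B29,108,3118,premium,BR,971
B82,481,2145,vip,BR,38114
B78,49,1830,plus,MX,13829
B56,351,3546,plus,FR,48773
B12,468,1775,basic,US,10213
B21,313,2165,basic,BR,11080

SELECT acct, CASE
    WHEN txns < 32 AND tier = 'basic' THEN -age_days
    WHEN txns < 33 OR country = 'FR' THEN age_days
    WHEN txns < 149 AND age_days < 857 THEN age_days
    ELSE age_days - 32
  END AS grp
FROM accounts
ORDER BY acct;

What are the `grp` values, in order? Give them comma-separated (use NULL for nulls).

1743, 2133, 3086, 2342, 2251, 3546, 1332, 3872, 1574, 1798, 2113, 3882, 2948, 2344

acct=B12: ELSE → 1743
acct=B21: ELSE → 2133
acct=B29: ELSE → 3086
acct=B32: txns < 33 OR country = 'FR' → 2342
acct=B51: txns < 33 OR country = 'FR' → 2251
acct=B56: txns < 33 OR country = 'FR' → 3546
acct=B63: ELSE → 1332
acct=B68: ELSE → 3872
acct=B72: ELSE → 1574
acct=B78: ELSE → 1798
acct=B82: ELSE → 2113
acct=B86: txns < 33 OR country = 'FR' → 3882
acct=B90: ELSE → 2948
acct=B98: ELSE → 2344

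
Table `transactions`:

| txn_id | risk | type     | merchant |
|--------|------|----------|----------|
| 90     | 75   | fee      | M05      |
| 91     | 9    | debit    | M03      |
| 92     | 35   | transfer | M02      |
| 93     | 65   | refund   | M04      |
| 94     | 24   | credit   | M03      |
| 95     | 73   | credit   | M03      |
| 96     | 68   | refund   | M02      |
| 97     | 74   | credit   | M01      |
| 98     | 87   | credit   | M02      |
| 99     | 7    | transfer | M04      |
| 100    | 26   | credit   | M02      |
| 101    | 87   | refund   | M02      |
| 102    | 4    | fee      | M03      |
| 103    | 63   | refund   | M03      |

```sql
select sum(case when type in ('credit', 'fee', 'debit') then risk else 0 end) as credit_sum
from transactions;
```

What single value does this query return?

txn_id=90: ✓ → 75
txn_id=91: ✓ → 9
txn_id=92: ✗
txn_id=93: ✗
txn_id=94: ✓ → 24
txn_id=95: ✓ → 73
txn_id=96: ✗
txn_id=97: ✓ → 74
txn_id=98: ✓ → 87
txn_id=99: ✗
txn_id=100: ✓ → 26
txn_id=101: ✗
txn_id=102: ✓ → 4
txn_id=103: ✗
credit_sum = 75 + 9 + 24 + 73 + 74 + 87 + 26 + 4 = 372

372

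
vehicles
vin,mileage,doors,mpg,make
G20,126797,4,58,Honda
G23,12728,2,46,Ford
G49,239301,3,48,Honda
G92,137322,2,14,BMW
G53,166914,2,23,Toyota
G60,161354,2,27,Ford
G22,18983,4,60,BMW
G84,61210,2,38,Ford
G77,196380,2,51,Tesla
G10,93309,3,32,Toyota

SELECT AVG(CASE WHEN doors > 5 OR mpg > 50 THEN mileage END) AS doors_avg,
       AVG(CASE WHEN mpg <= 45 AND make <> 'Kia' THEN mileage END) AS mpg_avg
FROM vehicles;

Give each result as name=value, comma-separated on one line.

[doors_avg: doors > 5 OR mpg > 50]
vin=G20: ✓ → 126797
vin=G23: ✗
vin=G49: ✗
vin=G92: ✗
vin=G53: ✗
vin=G60: ✗
vin=G22: ✓ → 18983
vin=G84: ✗
vin=G77: ✓ → 196380
vin=G10: ✗
doors_avg = (126797 + 18983 + 196380) / 3 = 114053.3333333333
—
[mpg_avg: mpg <= 45 AND make <> 'Kia']
vin=G20: ✗
vin=G23: ✗
vin=G49: ✗
vin=G92: ✓ → 137322
vin=G53: ✓ → 166914
vin=G60: ✓ → 161354
vin=G22: ✗
vin=G84: ✓ → 61210
vin=G77: ✗
vin=G10: ✓ → 93309
mpg_avg = (137322 + 166914 + 161354 + 61210 + 93309) / 5 = 124021.8

doors_avg=114053.3333333333, mpg_avg=124021.8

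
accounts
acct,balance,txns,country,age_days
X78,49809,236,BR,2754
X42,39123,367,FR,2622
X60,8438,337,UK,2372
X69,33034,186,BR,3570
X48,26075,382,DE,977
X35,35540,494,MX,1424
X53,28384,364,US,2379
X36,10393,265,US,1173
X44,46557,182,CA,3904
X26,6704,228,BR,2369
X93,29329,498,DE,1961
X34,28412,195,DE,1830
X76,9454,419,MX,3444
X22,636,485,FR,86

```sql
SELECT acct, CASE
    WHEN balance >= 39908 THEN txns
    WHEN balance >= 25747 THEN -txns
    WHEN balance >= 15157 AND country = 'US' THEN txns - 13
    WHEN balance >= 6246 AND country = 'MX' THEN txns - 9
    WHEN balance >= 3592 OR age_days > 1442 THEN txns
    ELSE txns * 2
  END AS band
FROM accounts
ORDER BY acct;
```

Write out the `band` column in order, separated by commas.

970, 228, -195, -494, 265, -367, 182, -382, -364, 337, -186, 410, 236, -498

acct=X22: ELSE → 970
acct=X26: balance >= 3592 OR age_days > 1442 → 228
acct=X34: balance >= 25747 → -195
acct=X35: balance >= 25747 → -494
acct=X36: balance >= 3592 OR age_days > 1442 → 265
acct=X42: balance >= 25747 → -367
acct=X44: balance >= 39908 → 182
acct=X48: balance >= 25747 → -382
acct=X53: balance >= 25747 → -364
acct=X60: balance >= 3592 OR age_days > 1442 → 337
acct=X69: balance >= 25747 → -186
acct=X76: balance >= 6246 AND country = 'MX' → 410
acct=X78: balance >= 39908 → 236
acct=X93: balance >= 25747 → -498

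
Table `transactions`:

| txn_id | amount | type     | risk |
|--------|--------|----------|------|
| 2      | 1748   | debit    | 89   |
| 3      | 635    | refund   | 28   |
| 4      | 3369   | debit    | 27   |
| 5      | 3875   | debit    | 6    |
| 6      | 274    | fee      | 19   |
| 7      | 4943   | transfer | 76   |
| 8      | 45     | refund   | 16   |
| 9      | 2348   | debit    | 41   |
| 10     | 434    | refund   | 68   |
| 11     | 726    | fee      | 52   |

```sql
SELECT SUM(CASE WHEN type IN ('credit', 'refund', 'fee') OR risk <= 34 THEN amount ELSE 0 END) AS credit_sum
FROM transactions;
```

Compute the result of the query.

txn_id=2: ✗
txn_id=3: ✓ → 635
txn_id=4: ✓ → 3369
txn_id=5: ✓ → 3875
txn_id=6: ✓ → 274
txn_id=7: ✗
txn_id=8: ✓ → 45
txn_id=9: ✗
txn_id=10: ✓ → 434
txn_id=11: ✓ → 726
credit_sum = 635 + 3369 + 3875 + 274 + 45 + 434 + 726 = 9358

9358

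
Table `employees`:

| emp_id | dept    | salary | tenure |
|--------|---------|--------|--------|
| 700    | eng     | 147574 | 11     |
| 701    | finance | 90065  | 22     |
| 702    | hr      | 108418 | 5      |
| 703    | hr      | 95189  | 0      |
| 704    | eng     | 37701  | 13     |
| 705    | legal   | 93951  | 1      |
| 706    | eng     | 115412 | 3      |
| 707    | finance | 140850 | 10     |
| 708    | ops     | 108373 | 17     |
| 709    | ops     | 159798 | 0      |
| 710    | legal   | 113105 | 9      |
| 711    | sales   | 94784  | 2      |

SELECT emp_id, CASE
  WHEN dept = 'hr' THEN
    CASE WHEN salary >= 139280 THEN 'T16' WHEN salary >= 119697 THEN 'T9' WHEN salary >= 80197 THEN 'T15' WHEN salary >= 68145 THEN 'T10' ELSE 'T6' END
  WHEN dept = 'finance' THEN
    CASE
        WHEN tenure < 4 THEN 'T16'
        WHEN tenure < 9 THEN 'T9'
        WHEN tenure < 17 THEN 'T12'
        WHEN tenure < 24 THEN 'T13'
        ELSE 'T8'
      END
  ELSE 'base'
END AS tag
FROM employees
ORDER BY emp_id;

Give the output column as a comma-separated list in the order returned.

base, T13, T15, T15, base, base, base, T12, base, base, base, base

emp_id=700: dept='eng' → outer ELSE → base
emp_id=701: dept='finance' → inner[tenure < 24] → T13
emp_id=702: dept='hr' → inner[salary >= 80197] → T15
emp_id=703: dept='hr' → inner[salary >= 80197] → T15
emp_id=704: dept='eng' → outer ELSE → base
emp_id=705: dept='legal' → outer ELSE → base
emp_id=706: dept='eng' → outer ELSE → base
emp_id=707: dept='finance' → inner[tenure < 17] → T12
emp_id=708: dept='ops' → outer ELSE → base
emp_id=709: dept='ops' → outer ELSE → base
emp_id=710: dept='legal' → outer ELSE → base
emp_id=711: dept='sales' → outer ELSE → base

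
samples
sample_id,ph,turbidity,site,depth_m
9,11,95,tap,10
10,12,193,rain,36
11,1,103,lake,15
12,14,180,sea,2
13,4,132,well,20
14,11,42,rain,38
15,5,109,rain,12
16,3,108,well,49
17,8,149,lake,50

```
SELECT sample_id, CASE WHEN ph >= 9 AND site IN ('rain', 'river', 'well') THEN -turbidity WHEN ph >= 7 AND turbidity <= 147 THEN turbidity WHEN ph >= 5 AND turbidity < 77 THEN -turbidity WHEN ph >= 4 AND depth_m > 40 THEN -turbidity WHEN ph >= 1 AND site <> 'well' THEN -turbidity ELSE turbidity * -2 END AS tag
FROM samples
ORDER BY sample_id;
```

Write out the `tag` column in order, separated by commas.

sample_id=9: ph >= 7 AND turbidity <= 147 → 95
sample_id=10: ph >= 9 AND site IN ('rain', 'river', 'well') → -193
sample_id=11: ph >= 1 AND site <> 'well' → -103
sample_id=12: ph >= 1 AND site <> 'well' → -180
sample_id=13: ELSE → -264
sample_id=14: ph >= 9 AND site IN ('rain', 'river', 'well') → -42
sample_id=15: ph >= 1 AND site <> 'well' → -109
sample_id=16: ELSE → -216
sample_id=17: ph >= 4 AND depth_m > 40 → -149

95, -193, -103, -180, -264, -42, -109, -216, -149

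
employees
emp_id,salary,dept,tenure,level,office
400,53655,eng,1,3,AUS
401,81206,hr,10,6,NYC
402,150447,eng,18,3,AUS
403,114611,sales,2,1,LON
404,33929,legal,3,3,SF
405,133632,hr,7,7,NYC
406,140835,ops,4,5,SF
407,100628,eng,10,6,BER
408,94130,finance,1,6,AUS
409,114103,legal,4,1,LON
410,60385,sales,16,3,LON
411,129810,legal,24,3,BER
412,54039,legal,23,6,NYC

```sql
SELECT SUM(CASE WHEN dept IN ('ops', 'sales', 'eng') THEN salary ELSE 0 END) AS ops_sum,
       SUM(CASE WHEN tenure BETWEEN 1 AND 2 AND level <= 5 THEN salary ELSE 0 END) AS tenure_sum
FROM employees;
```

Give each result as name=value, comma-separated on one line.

ops_sum=620561, tenure_sum=168266

[ops_sum: dept IN ('ops', 'sales', 'eng')]
emp_id=400: ✓ → 53655
emp_id=401: ✗
emp_id=402: ✓ → 150447
emp_id=403: ✓ → 114611
emp_id=404: ✗
emp_id=405: ✗
emp_id=406: ✓ → 140835
emp_id=407: ✓ → 100628
emp_id=408: ✗
emp_id=409: ✗
emp_id=410: ✓ → 60385
emp_id=411: ✗
emp_id=412: ✗
ops_sum = 53655 + 150447 + 114611 + 140835 + 100628 + 60385 = 620561
—
[tenure_sum: tenure BETWEEN 1 AND 2 AND level <= 5]
emp_id=400: ✓ → 53655
emp_id=401: ✗
emp_id=402: ✗
emp_id=403: ✓ → 114611
emp_id=404: ✗
emp_id=405: ✗
emp_id=406: ✗
emp_id=407: ✗
emp_id=408: ✗
emp_id=409: ✗
emp_id=410: ✗
emp_id=411: ✗
emp_id=412: ✗
tenure_sum = 53655 + 114611 = 168266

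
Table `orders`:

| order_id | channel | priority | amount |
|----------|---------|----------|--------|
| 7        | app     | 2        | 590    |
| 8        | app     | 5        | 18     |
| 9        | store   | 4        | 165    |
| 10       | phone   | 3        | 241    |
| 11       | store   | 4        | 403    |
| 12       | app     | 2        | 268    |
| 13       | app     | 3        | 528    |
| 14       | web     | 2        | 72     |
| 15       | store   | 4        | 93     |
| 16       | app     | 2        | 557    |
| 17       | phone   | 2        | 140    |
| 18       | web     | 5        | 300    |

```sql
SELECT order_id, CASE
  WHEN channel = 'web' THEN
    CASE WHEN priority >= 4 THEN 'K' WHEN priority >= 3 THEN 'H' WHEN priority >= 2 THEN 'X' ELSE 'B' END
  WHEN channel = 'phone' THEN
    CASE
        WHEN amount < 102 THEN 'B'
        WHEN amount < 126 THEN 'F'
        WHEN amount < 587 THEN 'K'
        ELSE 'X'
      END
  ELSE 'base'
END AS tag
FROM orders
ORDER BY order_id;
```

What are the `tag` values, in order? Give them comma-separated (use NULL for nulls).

base, base, base, K, base, base, base, X, base, base, K, K

order_id=7: channel='app' → outer ELSE → base
order_id=8: channel='app' → outer ELSE → base
order_id=9: channel='store' → outer ELSE → base
order_id=10: channel='phone' → inner[amount < 587] → K
order_id=11: channel='store' → outer ELSE → base
order_id=12: channel='app' → outer ELSE → base
order_id=13: channel='app' → outer ELSE → base
order_id=14: channel='web' → inner[priority >= 2] → X
order_id=15: channel='store' → outer ELSE → base
order_id=16: channel='app' → outer ELSE → base
order_id=17: channel='phone' → inner[amount < 587] → K
order_id=18: channel='web' → inner[priority >= 4] → K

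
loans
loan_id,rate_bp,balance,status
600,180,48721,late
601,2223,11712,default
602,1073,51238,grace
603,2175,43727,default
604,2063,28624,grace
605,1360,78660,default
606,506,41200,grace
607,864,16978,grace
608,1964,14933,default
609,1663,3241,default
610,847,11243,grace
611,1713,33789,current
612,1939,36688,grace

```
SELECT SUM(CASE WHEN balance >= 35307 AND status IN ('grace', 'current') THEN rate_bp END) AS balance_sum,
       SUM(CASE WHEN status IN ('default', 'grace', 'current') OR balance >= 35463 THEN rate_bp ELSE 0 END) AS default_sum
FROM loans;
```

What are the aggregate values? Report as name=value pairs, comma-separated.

[balance_sum: balance >= 35307 AND status IN ('grace', 'current')]
loan_id=600: ✗
loan_id=601: ✗
loan_id=602: ✓ → 1073
loan_id=603: ✗
loan_id=604: ✗
loan_id=605: ✗
loan_id=606: ✓ → 506
loan_id=607: ✗
loan_id=608: ✗
loan_id=609: ✗
loan_id=610: ✗
loan_id=611: ✗
loan_id=612: ✓ → 1939
balance_sum = 1073 + 506 + 1939 = 3518
—
[default_sum: status IN ('default', 'grace', 'current') OR balance >= 35463]
loan_id=600: ✓ → 180
loan_id=601: ✓ → 2223
loan_id=602: ✓ → 1073
loan_id=603: ✓ → 2175
loan_id=604: ✓ → 2063
loan_id=605: ✓ → 1360
loan_id=606: ✓ → 506
loan_id=607: ✓ → 864
loan_id=608: ✓ → 1964
loan_id=609: ✓ → 1663
loan_id=610: ✓ → 847
loan_id=611: ✓ → 1713
loan_id=612: ✓ → 1939
default_sum = 180 + 2223 + 1073 + 2175 + 2063 + 1360 + 506 + 864 + 1964 + 1663 + 847 + 1713 + 1939 = 18570

balance_sum=3518, default_sum=18570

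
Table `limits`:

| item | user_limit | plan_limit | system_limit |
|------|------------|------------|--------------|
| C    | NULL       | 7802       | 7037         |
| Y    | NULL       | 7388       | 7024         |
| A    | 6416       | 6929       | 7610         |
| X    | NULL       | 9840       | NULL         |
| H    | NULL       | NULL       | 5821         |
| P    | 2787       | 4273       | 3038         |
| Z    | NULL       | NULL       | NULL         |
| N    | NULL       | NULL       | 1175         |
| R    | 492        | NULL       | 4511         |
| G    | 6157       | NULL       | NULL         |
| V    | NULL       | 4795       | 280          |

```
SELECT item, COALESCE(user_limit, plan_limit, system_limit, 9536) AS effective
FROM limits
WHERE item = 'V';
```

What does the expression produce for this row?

4795

item = V: user_limit=NULL, plan_limit=4795, system_limit=280.
user_limit=NULL, plan_limit=4795 → 4795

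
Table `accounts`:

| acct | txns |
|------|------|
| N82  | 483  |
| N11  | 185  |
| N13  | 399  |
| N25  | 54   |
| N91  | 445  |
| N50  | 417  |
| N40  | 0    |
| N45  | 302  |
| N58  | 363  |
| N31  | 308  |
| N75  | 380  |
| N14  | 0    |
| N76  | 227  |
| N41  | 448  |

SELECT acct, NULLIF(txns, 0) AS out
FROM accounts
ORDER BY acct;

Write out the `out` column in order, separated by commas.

185, 399, NULL, 54, 308, NULL, 448, 302, 417, 363, 380, 227, 483, 445

acct=N11: txns=185 vs 0: differ → 185
acct=N13: txns=399 vs 0: differ → 399
acct=N14: txns=0 vs 0: equal → NULL
acct=N25: txns=54 vs 0: differ → 54
acct=N31: txns=308 vs 0: differ → 308
acct=N40: txns=0 vs 0: equal → NULL
acct=N41: txns=448 vs 0: differ → 448
acct=N45: txns=302 vs 0: differ → 302
acct=N50: txns=417 vs 0: differ → 417
acct=N58: txns=363 vs 0: differ → 363
acct=N75: txns=380 vs 0: differ → 380
acct=N76: txns=227 vs 0: differ → 227
acct=N82: txns=483 vs 0: differ → 483
acct=N91: txns=445 vs 0: differ → 445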